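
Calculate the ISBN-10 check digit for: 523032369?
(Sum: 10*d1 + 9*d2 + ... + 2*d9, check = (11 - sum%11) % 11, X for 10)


Weighted sum: 168
168 mod 11 = 3

Check digit: 8


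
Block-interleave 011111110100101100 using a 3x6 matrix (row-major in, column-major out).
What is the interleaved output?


Matrix:
  011111
  110100
  101100
Read columns: 011110101111100100

011110101111100100


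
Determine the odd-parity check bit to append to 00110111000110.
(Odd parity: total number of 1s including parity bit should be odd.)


Number of 1s in data: 7
Parity bit: 0

0


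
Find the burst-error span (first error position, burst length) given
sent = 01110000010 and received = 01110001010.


XOR: 00000001000

Burst at position 7, length 1


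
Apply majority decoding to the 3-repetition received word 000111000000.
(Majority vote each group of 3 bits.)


Groups: 000, 111, 000, 000
Majority votes: 0100

0100


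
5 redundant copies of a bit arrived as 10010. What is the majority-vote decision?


Ones: 2 out of 5
Threshold: 3

0 (2/5 voted 1)


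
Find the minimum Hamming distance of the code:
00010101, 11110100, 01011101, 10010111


Comparing all pairs, minimum distance: 2
Can detect 1 errors, correct 0 errors

2


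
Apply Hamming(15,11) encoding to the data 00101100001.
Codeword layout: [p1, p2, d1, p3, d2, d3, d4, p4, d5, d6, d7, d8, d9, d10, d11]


Parity bits: p1=0, p2=1, p3=0, p4=1

010001011100001


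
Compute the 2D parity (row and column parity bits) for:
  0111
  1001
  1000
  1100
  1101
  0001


Row parities: 101011
Column parities: 0110

Row P: 101011, Col P: 0110, Corner: 0


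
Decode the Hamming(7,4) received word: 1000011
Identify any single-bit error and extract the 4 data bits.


Syndrome = 0: no error detected

Data: 0011 (no errors)


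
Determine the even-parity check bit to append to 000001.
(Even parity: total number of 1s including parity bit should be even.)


Number of 1s in data: 1
Parity bit: 1

1


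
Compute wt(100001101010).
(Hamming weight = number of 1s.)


Counting 1s in 100001101010

5


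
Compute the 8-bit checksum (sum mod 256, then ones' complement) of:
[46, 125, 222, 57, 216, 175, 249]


Sum = 1090 mod 256 = 66
Complement = 189

189


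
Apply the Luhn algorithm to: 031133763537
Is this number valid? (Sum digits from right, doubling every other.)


Luhn sum = 50
50 mod 10 = 0

Valid (Luhn sum mod 10 = 0)


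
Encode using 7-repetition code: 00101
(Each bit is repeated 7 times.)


Each bit -> 7 copies

00000000000000111111100000001111111


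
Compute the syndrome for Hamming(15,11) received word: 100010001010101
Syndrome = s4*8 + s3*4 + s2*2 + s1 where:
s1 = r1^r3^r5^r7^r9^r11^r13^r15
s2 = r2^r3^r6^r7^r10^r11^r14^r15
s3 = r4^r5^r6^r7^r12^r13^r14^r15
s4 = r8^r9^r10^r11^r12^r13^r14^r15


s1=0, s2=0, s3=1, s4=0

Syndrome = 4 (error at position 4)


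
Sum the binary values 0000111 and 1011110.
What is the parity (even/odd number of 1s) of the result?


0000111 = 7
1011110 = 94
Sum = 101 = 1100101
1s count = 4

even parity (4 ones in 1100101)


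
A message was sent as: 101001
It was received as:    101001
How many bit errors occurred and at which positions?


XOR: 000000

0 errors (received matches sent)


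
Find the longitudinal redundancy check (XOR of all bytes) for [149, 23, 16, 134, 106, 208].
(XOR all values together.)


XOR chain: 149 ^ 23 ^ 16 ^ 134 ^ 106 ^ 208 = 174

174


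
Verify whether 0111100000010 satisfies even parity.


Number of 1s: 5

No, parity error (5 ones)


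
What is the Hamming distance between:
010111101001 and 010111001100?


XOR: 000000100101
Count of 1s: 3

3


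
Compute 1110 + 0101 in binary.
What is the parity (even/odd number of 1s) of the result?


1110 = 14
0101 = 5
Sum = 19 = 10011
1s count = 3

odd parity (3 ones in 10011)


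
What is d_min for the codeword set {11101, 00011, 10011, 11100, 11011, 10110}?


Comparing all pairs, minimum distance: 1
Can detect 0 errors, correct 0 errors

1


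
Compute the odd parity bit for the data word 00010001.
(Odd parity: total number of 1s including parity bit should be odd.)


Number of 1s in data: 2
Parity bit: 1

1


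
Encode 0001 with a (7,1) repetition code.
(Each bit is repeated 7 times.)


Each bit -> 7 copies

0000000000000000000001111111


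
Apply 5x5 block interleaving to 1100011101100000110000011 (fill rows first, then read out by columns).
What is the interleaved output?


Matrix:
  11000
  11101
  10000
  01100
  00011
Read columns: 1110011010010100000101001

1110011010010100000101001


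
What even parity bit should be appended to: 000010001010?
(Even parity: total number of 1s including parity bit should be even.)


Number of 1s in data: 3
Parity bit: 1

1


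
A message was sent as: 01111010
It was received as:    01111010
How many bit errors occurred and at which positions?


XOR: 00000000

0 errors (received matches sent)


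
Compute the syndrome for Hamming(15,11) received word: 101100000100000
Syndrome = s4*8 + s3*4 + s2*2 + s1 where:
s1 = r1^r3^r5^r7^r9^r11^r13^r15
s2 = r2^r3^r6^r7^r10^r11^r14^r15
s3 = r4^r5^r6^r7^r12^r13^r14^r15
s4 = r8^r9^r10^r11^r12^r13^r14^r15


s1=0, s2=0, s3=1, s4=1

Syndrome = 12 (error at position 12)


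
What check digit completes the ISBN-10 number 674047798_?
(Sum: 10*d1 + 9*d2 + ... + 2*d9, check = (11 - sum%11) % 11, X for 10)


Weighted sum: 285
285 mod 11 = 10

Check digit: 1


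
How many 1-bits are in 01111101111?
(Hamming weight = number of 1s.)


Counting 1s in 01111101111

9


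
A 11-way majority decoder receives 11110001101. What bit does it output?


Ones: 7 out of 11
Threshold: 6

1 (7/11 voted 1)


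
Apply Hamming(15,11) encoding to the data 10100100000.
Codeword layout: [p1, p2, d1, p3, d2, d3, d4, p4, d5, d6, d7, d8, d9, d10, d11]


Parity bits: p1=1, p2=1, p3=1, p4=1

111101010100000


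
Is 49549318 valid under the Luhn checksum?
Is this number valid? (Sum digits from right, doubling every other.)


Luhn sum = 44
44 mod 10 = 4

Invalid (Luhn sum mod 10 = 4)


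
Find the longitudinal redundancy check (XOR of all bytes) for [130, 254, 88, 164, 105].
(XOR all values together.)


XOR chain: 130 ^ 254 ^ 88 ^ 164 ^ 105 = 233

233


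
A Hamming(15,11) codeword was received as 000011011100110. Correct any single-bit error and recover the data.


Syndrome = 11: error at position 11

Data: 01101110110 (corrected bit 11)


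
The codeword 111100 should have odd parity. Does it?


Number of 1s: 4

No, parity error (4 ones)


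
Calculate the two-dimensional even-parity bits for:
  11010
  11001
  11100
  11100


Row parities: 1111
Column parities: 00011

Row P: 1111, Col P: 00011, Corner: 0


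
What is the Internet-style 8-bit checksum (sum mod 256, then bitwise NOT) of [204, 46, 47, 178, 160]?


Sum = 635 mod 256 = 123
Complement = 132

132


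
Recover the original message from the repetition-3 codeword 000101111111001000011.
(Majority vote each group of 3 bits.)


Groups: 000, 101, 111, 111, 001, 000, 011
Majority votes: 0111001

0111001


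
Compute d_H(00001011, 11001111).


XOR: 11000100
Count of 1s: 3

3


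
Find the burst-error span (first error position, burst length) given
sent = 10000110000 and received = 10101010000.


XOR: 00101100000

Burst at position 2, length 4


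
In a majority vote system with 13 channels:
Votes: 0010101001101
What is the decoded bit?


Ones: 6 out of 13
Threshold: 7

0 (6/13 voted 1)


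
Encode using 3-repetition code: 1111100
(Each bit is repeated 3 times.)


Each bit -> 3 copies

111111111111111000000


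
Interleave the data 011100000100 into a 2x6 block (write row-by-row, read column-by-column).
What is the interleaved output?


Matrix:
  011100
  000100
Read columns: 001010110000

001010110000


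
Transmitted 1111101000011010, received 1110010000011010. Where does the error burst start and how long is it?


XOR: 0001111000000000

Burst at position 3, length 4


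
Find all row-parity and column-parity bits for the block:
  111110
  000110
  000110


Row parities: 100
Column parities: 111110

Row P: 100, Col P: 111110, Corner: 1


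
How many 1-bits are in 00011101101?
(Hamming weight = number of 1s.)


Counting 1s in 00011101101

6


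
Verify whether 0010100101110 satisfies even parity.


Number of 1s: 6

Yes, parity is correct (6 ones)


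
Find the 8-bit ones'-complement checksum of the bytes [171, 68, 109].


Sum = 348 mod 256 = 92
Complement = 163

163


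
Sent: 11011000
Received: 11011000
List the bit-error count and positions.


XOR: 00000000

0 errors (received matches sent)


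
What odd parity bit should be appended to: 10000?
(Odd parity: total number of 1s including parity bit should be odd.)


Number of 1s in data: 1
Parity bit: 0

0


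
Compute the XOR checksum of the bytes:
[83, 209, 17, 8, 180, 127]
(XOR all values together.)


XOR chain: 83 ^ 209 ^ 17 ^ 8 ^ 180 ^ 127 = 80

80


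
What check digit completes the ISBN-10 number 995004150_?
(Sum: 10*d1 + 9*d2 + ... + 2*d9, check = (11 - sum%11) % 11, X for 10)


Weighted sum: 250
250 mod 11 = 8

Check digit: 3


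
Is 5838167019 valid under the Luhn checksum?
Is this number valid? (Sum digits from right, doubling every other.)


Luhn sum = 47
47 mod 10 = 7

Invalid (Luhn sum mod 10 = 7)


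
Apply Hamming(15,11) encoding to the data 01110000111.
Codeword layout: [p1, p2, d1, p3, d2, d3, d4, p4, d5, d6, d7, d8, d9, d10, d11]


Parity bits: p1=0, p2=0, p3=0, p4=1

000011110000111


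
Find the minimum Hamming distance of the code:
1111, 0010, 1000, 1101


Comparing all pairs, minimum distance: 1
Can detect 0 errors, correct 0 errors

1


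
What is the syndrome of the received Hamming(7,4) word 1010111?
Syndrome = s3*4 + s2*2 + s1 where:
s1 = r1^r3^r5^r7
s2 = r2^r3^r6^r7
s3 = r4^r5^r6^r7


s1=0, s2=1, s3=1

Syndrome = 6 (error at position 6)


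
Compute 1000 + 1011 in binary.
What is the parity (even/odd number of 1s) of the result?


1000 = 8
1011 = 11
Sum = 19 = 10011
1s count = 3

odd parity (3 ones in 10011)


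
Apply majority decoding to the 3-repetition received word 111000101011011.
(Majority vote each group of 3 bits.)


Groups: 111, 000, 101, 011, 011
Majority votes: 10111

10111


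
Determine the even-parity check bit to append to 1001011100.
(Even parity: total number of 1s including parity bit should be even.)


Number of 1s in data: 5
Parity bit: 1

1


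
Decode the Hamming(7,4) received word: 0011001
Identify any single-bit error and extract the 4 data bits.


Syndrome = 0: no error detected

Data: 1001 (no errors)


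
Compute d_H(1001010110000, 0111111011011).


XOR: 1110101101011
Count of 1s: 9

9


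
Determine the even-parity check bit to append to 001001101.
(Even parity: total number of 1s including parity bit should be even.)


Number of 1s in data: 4
Parity bit: 0

0


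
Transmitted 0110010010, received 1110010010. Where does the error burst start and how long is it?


XOR: 1000000000

Burst at position 0, length 1


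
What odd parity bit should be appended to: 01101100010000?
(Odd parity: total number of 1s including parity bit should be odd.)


Number of 1s in data: 5
Parity bit: 0

0


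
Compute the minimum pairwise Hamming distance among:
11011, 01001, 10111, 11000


Comparing all pairs, minimum distance: 2
Can detect 1 errors, correct 0 errors

2


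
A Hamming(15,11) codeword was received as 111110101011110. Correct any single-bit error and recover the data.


Syndrome = 11: error at position 11

Data: 11011001110 (corrected bit 11)


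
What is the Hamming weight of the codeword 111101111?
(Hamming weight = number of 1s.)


Counting 1s in 111101111

8


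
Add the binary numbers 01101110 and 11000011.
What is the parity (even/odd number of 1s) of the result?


01101110 = 110
11000011 = 195
Sum = 305 = 100110001
1s count = 4

even parity (4 ones in 100110001)


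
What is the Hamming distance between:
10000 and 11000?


XOR: 01000
Count of 1s: 1

1


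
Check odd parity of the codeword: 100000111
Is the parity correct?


Number of 1s: 4

No, parity error (4 ones)


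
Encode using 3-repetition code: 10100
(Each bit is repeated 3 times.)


Each bit -> 3 copies

111000111000000


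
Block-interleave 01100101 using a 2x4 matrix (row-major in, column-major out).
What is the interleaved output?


Matrix:
  0110
  0101
Read columns: 00111001

00111001


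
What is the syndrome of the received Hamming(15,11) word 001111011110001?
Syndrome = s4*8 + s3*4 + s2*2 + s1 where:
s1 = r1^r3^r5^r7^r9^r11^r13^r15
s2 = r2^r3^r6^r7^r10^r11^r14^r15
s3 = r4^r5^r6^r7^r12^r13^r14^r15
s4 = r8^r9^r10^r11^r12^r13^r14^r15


s1=1, s2=1, s3=0, s4=1

Syndrome = 11 (error at position 11)


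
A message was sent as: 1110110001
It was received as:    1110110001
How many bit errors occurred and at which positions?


XOR: 0000000000

0 errors (received matches sent)


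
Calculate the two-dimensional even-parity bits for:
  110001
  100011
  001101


Row parities: 111
Column parities: 011111

Row P: 111, Col P: 011111, Corner: 1


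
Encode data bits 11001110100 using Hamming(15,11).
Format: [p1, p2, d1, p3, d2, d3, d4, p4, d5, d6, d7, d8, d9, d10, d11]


Parity bits: p1=1, p2=1, p3=0, p4=0

111010001110100


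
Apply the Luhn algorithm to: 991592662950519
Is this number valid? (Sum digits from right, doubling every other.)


Luhn sum = 74
74 mod 10 = 4

Invalid (Luhn sum mod 10 = 4)


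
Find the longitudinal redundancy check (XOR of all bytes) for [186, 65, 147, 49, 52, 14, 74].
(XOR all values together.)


XOR chain: 186 ^ 65 ^ 147 ^ 49 ^ 52 ^ 14 ^ 74 = 41

41


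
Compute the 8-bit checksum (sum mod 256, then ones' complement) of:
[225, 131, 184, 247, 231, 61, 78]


Sum = 1157 mod 256 = 133
Complement = 122

122


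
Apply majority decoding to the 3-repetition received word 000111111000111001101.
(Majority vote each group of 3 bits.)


Groups: 000, 111, 111, 000, 111, 001, 101
Majority votes: 0110101

0110101


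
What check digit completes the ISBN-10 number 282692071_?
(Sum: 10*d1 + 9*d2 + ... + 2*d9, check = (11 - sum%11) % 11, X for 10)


Weighted sum: 237
237 mod 11 = 6

Check digit: 5


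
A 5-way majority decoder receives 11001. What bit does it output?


Ones: 3 out of 5
Threshold: 3

1 (3/5 voted 1)


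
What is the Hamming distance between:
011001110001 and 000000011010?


XOR: 011001101011
Count of 1s: 7

7


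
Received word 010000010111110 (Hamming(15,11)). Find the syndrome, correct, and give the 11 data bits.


Syndrome = 4: error at position 4

Data: 00000111110 (corrected bit 4)


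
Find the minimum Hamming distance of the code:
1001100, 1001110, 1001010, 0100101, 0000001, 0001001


Comparing all pairs, minimum distance: 1
Can detect 0 errors, correct 0 errors

1


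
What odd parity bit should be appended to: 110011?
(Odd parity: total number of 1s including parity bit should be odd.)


Number of 1s in data: 4
Parity bit: 1

1


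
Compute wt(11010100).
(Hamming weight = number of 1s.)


Counting 1s in 11010100

4


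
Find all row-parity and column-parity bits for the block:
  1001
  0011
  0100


Row parities: 001
Column parities: 1110

Row P: 001, Col P: 1110, Corner: 1


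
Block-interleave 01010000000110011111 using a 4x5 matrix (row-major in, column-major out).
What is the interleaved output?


Matrix:
  01010
  00000
  01100
  11111
Read columns: 00011011001110010001

00011011001110010001


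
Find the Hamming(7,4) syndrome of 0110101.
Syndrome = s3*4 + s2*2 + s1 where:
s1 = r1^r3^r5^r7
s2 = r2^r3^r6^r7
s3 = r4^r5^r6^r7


s1=1, s2=1, s3=0

Syndrome = 3 (error at position 3)


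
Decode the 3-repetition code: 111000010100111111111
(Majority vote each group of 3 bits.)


Groups: 111, 000, 010, 100, 111, 111, 111
Majority votes: 1000111

1000111


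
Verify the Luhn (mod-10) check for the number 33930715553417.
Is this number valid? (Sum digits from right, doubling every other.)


Luhn sum = 60
60 mod 10 = 0

Valid (Luhn sum mod 10 = 0)


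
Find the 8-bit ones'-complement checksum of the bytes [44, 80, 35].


Sum = 159 mod 256 = 159
Complement = 96

96


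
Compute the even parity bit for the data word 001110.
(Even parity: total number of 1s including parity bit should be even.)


Number of 1s in data: 3
Parity bit: 1

1


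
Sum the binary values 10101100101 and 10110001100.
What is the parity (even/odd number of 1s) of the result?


10101100101 = 1381
10110001100 = 1420
Sum = 2801 = 101011110001
1s count = 7

odd parity (7 ones in 101011110001)


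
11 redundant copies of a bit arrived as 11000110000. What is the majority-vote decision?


Ones: 4 out of 11
Threshold: 6

0 (4/11 voted 1)


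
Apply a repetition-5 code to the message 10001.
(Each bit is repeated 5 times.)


Each bit -> 5 copies

1111100000000000000011111


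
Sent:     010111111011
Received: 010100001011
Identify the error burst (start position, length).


XOR: 000011110000

Burst at position 4, length 4


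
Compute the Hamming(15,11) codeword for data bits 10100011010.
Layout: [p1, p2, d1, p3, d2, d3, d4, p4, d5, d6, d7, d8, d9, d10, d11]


Parity bits: p1=0, p2=0, p3=1, p4=1

001101010011010


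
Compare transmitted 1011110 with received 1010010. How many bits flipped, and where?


XOR: 0001100

2 error(s) at position(s): 3, 4


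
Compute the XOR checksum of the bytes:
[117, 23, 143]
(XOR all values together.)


XOR chain: 117 ^ 23 ^ 143 = 237

237


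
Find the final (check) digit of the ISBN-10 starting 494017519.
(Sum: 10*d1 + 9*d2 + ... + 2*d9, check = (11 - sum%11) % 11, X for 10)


Weighted sum: 235
235 mod 11 = 4

Check digit: 7


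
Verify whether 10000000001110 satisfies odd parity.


Number of 1s: 4

No, parity error (4 ones)


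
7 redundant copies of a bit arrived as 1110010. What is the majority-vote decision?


Ones: 4 out of 7
Threshold: 4

1 (4/7 voted 1)


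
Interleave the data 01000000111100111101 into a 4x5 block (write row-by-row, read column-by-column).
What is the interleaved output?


Matrix:
  01000
  00011
  11001
  11101
Read columns: 00111011000101000111

00111011000101000111


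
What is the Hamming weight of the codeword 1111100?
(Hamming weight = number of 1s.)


Counting 1s in 1111100

5


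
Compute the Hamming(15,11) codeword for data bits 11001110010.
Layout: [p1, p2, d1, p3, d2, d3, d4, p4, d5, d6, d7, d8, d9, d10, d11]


Parity bits: p1=0, p2=0, p3=0, p4=0

001010001110010


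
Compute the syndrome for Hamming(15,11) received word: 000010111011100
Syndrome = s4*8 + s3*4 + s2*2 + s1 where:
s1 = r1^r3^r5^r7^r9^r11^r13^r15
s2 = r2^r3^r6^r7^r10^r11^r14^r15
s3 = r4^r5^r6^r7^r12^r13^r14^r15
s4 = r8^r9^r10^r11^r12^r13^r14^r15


s1=1, s2=0, s3=0, s4=1

Syndrome = 9 (error at position 9)


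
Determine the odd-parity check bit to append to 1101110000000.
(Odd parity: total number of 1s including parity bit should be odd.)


Number of 1s in data: 5
Parity bit: 0

0


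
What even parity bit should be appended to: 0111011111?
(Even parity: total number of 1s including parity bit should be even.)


Number of 1s in data: 8
Parity bit: 0

0


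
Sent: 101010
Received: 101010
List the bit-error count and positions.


XOR: 000000

0 errors (received matches sent)


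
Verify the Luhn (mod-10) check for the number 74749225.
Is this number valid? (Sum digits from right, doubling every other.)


Luhn sum = 38
38 mod 10 = 8

Invalid (Luhn sum mod 10 = 8)


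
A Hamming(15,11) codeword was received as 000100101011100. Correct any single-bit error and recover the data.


Syndrome = 0: no error detected

Data: 00011011100 (no errors)


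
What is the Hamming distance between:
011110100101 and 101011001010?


XOR: 110101101111
Count of 1s: 9

9


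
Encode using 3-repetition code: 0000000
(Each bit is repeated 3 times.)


Each bit -> 3 copies

000000000000000000000


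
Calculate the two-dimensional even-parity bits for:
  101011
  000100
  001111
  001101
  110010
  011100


Row parities: 010111
Column parities: 000011

Row P: 010111, Col P: 000011, Corner: 0


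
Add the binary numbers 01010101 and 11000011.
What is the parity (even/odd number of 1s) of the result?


01010101 = 85
11000011 = 195
Sum = 280 = 100011000
1s count = 3

odd parity (3 ones in 100011000)


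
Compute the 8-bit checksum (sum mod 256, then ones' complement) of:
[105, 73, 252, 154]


Sum = 584 mod 256 = 72
Complement = 183

183


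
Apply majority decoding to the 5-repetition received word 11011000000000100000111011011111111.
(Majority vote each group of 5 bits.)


Groups: 11011, 00000, 00001, 00000, 11101, 10111, 11111
Majority votes: 1000111

1000111


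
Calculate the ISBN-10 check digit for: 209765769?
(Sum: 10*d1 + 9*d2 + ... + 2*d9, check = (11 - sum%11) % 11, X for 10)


Weighted sum: 266
266 mod 11 = 2

Check digit: 9


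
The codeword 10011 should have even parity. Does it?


Number of 1s: 3

No, parity error (3 ones)


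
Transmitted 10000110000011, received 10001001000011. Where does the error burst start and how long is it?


XOR: 00001111000000

Burst at position 4, length 4


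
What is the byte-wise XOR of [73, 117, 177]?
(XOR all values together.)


XOR chain: 73 ^ 117 ^ 177 = 141

141


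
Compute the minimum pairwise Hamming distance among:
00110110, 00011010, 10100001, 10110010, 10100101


Comparing all pairs, minimum distance: 1
Can detect 0 errors, correct 0 errors

1


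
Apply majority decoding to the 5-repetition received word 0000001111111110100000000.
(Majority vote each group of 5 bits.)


Groups: 00000, 01111, 11111, 01000, 00000
Majority votes: 01100

01100


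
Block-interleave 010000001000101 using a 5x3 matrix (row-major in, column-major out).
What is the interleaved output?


Matrix:
  010
  000
  001
  000
  101
Read columns: 000011000000101

000011000000101


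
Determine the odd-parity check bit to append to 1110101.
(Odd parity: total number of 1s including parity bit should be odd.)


Number of 1s in data: 5
Parity bit: 0

0


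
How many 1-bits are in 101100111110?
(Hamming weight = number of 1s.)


Counting 1s in 101100111110

8


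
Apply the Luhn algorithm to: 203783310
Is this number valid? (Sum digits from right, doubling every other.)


Luhn sum = 29
29 mod 10 = 9

Invalid (Luhn sum mod 10 = 9)


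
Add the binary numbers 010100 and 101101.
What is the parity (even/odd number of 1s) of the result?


010100 = 20
101101 = 45
Sum = 65 = 1000001
1s count = 2

even parity (2 ones in 1000001)


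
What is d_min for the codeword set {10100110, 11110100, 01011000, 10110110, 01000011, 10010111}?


Comparing all pairs, minimum distance: 1
Can detect 0 errors, correct 0 errors

1


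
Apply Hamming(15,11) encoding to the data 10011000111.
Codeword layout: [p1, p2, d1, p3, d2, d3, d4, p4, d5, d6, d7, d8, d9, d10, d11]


Parity bits: p1=1, p2=0, p3=0, p4=0

101000101000111


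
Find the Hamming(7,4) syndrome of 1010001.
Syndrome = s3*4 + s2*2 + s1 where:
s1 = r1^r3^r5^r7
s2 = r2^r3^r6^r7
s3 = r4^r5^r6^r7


s1=1, s2=0, s3=1

Syndrome = 5 (error at position 5)


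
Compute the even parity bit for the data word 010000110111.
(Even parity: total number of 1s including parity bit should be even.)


Number of 1s in data: 6
Parity bit: 0

0


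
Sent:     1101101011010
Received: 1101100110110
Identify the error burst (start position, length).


XOR: 0000001101100

Burst at position 6, length 5


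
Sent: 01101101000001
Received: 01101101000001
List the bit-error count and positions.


XOR: 00000000000000

0 errors (received matches sent)


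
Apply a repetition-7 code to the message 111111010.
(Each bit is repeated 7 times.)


Each bit -> 7 copies

111111111111111111111111111111111111111111000000011111110000000


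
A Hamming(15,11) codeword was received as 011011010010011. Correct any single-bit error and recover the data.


Syndrome = 0: no error detected

Data: 11100010011 (no errors)


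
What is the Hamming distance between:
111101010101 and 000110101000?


XOR: 111011111101
Count of 1s: 10

10


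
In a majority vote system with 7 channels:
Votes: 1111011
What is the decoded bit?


Ones: 6 out of 7
Threshold: 4

1 (6/7 voted 1)


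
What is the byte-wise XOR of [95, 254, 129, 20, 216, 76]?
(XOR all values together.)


XOR chain: 95 ^ 254 ^ 129 ^ 20 ^ 216 ^ 76 = 160

160


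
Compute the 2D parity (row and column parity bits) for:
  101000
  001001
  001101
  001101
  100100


Row parities: 00110
Column parities: 000101

Row P: 00110, Col P: 000101, Corner: 0


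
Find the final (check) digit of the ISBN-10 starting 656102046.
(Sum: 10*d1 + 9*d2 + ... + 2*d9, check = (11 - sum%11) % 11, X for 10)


Weighted sum: 194
194 mod 11 = 7

Check digit: 4


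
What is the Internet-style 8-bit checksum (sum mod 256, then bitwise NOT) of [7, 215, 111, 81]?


Sum = 414 mod 256 = 158
Complement = 97

97


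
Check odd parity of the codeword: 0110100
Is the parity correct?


Number of 1s: 3

Yes, parity is correct (3 ones)


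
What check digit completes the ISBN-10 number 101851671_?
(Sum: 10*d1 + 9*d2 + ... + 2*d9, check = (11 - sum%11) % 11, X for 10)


Weighted sum: 156
156 mod 11 = 2

Check digit: 9


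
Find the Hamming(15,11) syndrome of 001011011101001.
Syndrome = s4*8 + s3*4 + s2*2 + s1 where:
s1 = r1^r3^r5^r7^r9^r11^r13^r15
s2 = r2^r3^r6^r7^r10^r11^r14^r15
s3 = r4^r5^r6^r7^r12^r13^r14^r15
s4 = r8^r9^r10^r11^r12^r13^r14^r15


s1=0, s2=0, s3=0, s4=1

Syndrome = 8 (error at position 8)


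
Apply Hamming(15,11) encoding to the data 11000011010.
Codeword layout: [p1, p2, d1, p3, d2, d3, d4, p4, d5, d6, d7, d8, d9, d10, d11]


Parity bits: p1=1, p2=1, p3=1, p4=1

111110010011010


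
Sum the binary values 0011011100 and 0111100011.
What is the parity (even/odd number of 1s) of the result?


0011011100 = 220
0111100011 = 483
Sum = 703 = 1010111111
1s count = 8

even parity (8 ones in 1010111111)


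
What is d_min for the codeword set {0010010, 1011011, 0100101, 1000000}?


Comparing all pairs, minimum distance: 3
Can detect 2 errors, correct 1 errors

3


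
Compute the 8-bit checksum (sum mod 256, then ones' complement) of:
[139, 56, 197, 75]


Sum = 467 mod 256 = 211
Complement = 44

44


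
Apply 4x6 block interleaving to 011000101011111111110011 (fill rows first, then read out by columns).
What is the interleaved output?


Matrix:
  011000
  101011
  111111
  110011
Read columns: 011110111110001001110111

011110111110001001110111


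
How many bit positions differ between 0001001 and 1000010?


XOR: 1001011
Count of 1s: 4

4


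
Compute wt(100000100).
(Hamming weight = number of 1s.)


Counting 1s in 100000100

2


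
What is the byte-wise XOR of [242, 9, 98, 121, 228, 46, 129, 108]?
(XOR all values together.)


XOR chain: 242 ^ 9 ^ 98 ^ 121 ^ 228 ^ 46 ^ 129 ^ 108 = 199

199


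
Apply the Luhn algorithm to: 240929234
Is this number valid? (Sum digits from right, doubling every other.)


Luhn sum = 42
42 mod 10 = 2

Invalid (Luhn sum mod 10 = 2)


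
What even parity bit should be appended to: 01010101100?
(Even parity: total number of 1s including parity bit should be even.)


Number of 1s in data: 5
Parity bit: 1

1


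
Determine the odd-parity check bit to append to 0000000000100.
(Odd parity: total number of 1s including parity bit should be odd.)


Number of 1s in data: 1
Parity bit: 0

0


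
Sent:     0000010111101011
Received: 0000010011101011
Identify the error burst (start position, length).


XOR: 0000000100000000

Burst at position 7, length 1


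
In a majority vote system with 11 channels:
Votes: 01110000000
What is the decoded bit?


Ones: 3 out of 11
Threshold: 6

0 (3/11 voted 1)


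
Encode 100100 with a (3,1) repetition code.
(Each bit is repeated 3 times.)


Each bit -> 3 copies

111000000111000000


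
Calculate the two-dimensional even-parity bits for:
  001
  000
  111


Row parities: 101
Column parities: 110

Row P: 101, Col P: 110, Corner: 0


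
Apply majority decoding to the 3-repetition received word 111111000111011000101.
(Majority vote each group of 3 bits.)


Groups: 111, 111, 000, 111, 011, 000, 101
Majority votes: 1101101

1101101


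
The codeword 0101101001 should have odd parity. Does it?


Number of 1s: 5

Yes, parity is correct (5 ones)


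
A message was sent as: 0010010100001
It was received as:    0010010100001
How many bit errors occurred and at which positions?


XOR: 0000000000000

0 errors (received matches sent)


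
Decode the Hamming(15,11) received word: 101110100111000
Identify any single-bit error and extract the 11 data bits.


Syndrome = 9: error at position 9

Data: 11011111000 (corrected bit 9)


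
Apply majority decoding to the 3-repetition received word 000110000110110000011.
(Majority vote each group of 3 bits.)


Groups: 000, 110, 000, 110, 110, 000, 011
Majority votes: 0101101

0101101


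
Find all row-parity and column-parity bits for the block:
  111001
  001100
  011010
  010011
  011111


Row parities: 00111
Column parities: 100011

Row P: 00111, Col P: 100011, Corner: 1


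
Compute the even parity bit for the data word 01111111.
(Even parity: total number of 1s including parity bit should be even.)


Number of 1s in data: 7
Parity bit: 1

1


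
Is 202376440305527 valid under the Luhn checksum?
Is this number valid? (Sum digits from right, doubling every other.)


Luhn sum = 55
55 mod 10 = 5

Invalid (Luhn sum mod 10 = 5)


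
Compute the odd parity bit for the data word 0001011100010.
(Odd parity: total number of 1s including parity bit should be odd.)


Number of 1s in data: 5
Parity bit: 0

0


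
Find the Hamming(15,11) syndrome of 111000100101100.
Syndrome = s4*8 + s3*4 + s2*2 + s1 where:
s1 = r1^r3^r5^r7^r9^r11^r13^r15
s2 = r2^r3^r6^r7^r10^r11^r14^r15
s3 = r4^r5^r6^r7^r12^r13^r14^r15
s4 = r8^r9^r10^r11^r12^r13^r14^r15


s1=0, s2=0, s3=1, s4=1

Syndrome = 12 (error at position 12)


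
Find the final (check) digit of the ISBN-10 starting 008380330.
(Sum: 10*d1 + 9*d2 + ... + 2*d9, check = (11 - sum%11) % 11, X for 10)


Weighted sum: 154
154 mod 11 = 0

Check digit: 0


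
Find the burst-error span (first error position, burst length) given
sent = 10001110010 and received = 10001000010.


XOR: 00000110000

Burst at position 5, length 2


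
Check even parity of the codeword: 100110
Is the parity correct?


Number of 1s: 3

No, parity error (3 ones)


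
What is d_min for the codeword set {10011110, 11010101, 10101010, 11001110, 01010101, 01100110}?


Comparing all pairs, minimum distance: 1
Can detect 0 errors, correct 0 errors

1


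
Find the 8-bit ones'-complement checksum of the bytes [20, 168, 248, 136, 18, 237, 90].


Sum = 917 mod 256 = 149
Complement = 106

106


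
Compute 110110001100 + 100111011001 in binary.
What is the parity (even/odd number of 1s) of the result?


110110001100 = 3468
100111011001 = 2521
Sum = 5989 = 1011101100101
1s count = 8

even parity (8 ones in 1011101100101)


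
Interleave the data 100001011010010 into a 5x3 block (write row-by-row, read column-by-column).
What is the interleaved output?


Matrix:
  100
  001
  011
  010
  010
Read columns: 100000011101100

100000011101100


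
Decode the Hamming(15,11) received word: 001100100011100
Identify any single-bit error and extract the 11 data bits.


Syndrome = 10: error at position 10

Data: 10010111100 (corrected bit 10)


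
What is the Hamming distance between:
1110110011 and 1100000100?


XOR: 0010110111
Count of 1s: 6

6


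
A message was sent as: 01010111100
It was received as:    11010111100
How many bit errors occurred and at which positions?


XOR: 10000000000

1 error(s) at position(s): 0


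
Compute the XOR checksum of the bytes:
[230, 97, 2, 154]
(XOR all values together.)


XOR chain: 230 ^ 97 ^ 2 ^ 154 = 31

31


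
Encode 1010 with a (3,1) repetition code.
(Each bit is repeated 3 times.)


Each bit -> 3 copies

111000111000


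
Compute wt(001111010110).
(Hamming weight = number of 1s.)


Counting 1s in 001111010110

7


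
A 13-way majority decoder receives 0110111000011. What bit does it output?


Ones: 7 out of 13
Threshold: 7

1 (7/13 voted 1)


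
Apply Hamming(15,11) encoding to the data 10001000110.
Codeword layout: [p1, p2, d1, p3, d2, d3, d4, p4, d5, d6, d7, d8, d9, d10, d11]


Parity bits: p1=1, p2=0, p3=0, p4=1

101000011000110


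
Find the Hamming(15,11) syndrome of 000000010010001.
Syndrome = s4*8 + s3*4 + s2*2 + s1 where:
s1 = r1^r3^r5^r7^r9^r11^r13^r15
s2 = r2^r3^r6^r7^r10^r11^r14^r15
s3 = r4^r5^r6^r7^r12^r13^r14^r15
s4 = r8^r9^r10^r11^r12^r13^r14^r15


s1=0, s2=0, s3=1, s4=1

Syndrome = 12 (error at position 12)


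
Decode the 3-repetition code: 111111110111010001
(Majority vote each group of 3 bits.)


Groups: 111, 111, 110, 111, 010, 001
Majority votes: 111100

111100


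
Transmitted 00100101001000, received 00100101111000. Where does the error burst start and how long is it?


XOR: 00000000110000

Burst at position 8, length 2


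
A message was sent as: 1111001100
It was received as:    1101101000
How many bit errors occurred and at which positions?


XOR: 0010100100

3 error(s) at position(s): 2, 4, 7


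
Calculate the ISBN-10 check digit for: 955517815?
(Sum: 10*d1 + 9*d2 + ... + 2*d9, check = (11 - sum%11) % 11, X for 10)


Weighted sum: 296
296 mod 11 = 10

Check digit: 1


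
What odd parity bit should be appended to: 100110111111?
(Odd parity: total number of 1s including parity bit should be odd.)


Number of 1s in data: 9
Parity bit: 0

0


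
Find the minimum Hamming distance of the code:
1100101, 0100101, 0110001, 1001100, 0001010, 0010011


Comparing all pairs, minimum distance: 1
Can detect 0 errors, correct 0 errors

1


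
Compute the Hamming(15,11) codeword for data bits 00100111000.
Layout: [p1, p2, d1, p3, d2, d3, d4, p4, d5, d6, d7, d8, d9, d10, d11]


Parity bits: p1=1, p2=1, p3=0, p4=1

110001010111000


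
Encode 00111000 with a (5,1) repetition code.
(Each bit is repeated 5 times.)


Each bit -> 5 copies

0000000000111111111111111000000000000000


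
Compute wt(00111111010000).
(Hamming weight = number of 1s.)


Counting 1s in 00111111010000

7


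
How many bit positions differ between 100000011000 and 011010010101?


XOR: 111010001101
Count of 1s: 7

7


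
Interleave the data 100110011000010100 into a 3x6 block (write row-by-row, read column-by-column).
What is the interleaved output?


Matrix:
  100110
  011000
  010100
Read columns: 100011010101100000

100011010101100000


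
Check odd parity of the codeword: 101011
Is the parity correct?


Number of 1s: 4

No, parity error (4 ones)


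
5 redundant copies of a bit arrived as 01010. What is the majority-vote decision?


Ones: 2 out of 5
Threshold: 3

0 (2/5 voted 1)


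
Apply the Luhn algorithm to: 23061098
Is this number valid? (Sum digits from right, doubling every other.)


Luhn sum = 32
32 mod 10 = 2

Invalid (Luhn sum mod 10 = 2)


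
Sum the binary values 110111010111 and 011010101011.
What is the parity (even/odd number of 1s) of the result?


110111010111 = 3543
011010101011 = 1707
Sum = 5250 = 1010010000010
1s count = 4

even parity (4 ones in 1010010000010)


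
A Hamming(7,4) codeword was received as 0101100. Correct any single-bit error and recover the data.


Syndrome = 3: error at position 3

Data: 1100 (corrected bit 3)


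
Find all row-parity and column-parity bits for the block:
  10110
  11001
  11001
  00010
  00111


Row parities: 11111
Column parities: 10011

Row P: 11111, Col P: 10011, Corner: 1


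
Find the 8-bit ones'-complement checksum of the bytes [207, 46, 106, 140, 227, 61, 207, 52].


Sum = 1046 mod 256 = 22
Complement = 233

233


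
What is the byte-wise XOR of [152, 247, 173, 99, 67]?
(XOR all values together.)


XOR chain: 152 ^ 247 ^ 173 ^ 99 ^ 67 = 226

226


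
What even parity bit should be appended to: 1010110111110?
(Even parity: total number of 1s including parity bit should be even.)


Number of 1s in data: 9
Parity bit: 1

1


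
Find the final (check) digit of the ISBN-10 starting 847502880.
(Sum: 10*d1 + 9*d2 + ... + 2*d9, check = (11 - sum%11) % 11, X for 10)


Weighted sum: 273
273 mod 11 = 9

Check digit: 2


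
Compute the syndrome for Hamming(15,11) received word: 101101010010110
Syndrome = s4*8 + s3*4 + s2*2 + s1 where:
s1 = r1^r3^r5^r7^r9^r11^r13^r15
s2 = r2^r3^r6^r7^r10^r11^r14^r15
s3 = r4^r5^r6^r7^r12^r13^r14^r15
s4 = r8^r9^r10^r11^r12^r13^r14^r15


s1=0, s2=0, s3=0, s4=0

Syndrome = 0 (no error)


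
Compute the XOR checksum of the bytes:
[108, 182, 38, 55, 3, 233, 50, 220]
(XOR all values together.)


XOR chain: 108 ^ 182 ^ 38 ^ 55 ^ 3 ^ 233 ^ 50 ^ 220 = 207

207


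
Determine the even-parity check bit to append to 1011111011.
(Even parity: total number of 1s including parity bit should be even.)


Number of 1s in data: 8
Parity bit: 0

0


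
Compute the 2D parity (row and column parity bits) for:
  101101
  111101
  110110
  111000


Row parities: 0101
Column parities: 011110

Row P: 0101, Col P: 011110, Corner: 0


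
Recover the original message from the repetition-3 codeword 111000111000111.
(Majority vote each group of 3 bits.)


Groups: 111, 000, 111, 000, 111
Majority votes: 10101

10101


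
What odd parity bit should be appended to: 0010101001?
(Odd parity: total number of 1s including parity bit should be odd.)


Number of 1s in data: 4
Parity bit: 1

1


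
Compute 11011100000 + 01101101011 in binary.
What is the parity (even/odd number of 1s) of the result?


11011100000 = 1760
01101101011 = 875
Sum = 2635 = 101001001011
1s count = 6

even parity (6 ones in 101001001011)


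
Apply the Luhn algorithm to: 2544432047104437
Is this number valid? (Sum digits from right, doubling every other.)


Luhn sum = 78
78 mod 10 = 8

Invalid (Luhn sum mod 10 = 8)


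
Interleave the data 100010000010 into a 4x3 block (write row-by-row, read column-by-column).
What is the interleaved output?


Matrix:
  100
  010
  000
  010
Read columns: 100001010000

100001010000


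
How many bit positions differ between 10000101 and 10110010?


XOR: 00110111
Count of 1s: 5

5


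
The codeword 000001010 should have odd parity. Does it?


Number of 1s: 2

No, parity error (2 ones)


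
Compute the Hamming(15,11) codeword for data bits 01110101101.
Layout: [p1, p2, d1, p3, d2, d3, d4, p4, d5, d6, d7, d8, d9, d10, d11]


Parity bits: p1=0, p2=0, p3=0, p4=0

000011100101101


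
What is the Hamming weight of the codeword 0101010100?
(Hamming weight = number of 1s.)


Counting 1s in 0101010100

4


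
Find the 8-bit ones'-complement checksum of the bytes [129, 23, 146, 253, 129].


Sum = 680 mod 256 = 168
Complement = 87

87
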